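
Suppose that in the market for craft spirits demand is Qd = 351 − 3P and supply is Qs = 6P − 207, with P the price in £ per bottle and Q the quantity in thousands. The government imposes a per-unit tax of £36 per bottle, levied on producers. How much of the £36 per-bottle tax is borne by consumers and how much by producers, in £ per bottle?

Consumers bear £24 per bottle; producers bear £12 per bottle.

Without the tax, 351 − 3P = 6P − 207 gives 9P = 558, so P* = £62 and Q* = 165.
With the tax collected from producers, supply shifts: Qs = 6(P − 36) − 207.
Solving gives Q = 93 with consumers paying £86 and producers receiving £50 (the £36 wedge).
Burden on consumers: £24; on producers: £12. (They sum to £36.)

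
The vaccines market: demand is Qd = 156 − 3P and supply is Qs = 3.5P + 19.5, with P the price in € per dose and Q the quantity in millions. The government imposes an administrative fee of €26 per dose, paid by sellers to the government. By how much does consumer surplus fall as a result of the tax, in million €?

Consumer surplus falls by €1008 million.

Without the tax, 156 − 3P = 3.5P + 19.5 gives 6.5P = 136.5, so P* = €21 and Q* = 93.
With the tax collected from sellers, supply shifts: Qs = 3.5(P − 26) + 19.5.
New equilibrium: buyers pay €35, sellers receive €9, Q = 51. (Wedge: Pb − Ps = 26.)
ΔCS is the trapezoid between Q = 51 and Q = 93 of height €14: ½ · (93 + 51) · 14 = €1008.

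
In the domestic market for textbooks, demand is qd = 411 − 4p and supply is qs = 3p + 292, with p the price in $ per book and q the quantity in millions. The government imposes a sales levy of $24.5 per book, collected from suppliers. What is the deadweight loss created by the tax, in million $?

Before the tax: set 411 − 4p = 3p + 292 → p* = $17, q* = 343.
With the tax collected from suppliers, supply shifts: qs = 3(p − 24.5) + 292.
New equilibrium: consumers pay $27.5, suppliers receive $3, q = 301. (Wedge: pb − ps = 24.5.)
Quantity falls by |ΔQ| = |343 − 301| = 42.
DWL = ½ · t · |ΔQ| = ½ · 24.5 · 42 = $514.5.

Deadweight loss = $514.5 million.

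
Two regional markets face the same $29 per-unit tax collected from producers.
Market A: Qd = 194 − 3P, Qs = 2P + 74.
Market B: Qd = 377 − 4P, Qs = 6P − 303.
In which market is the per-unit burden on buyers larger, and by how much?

Market B, by $5.8.

Market A: pre-tax P* = $24, Q* = 122; post-tax Q = 87.2; per-unit burden on buyers = $11.6.
Market B: pre-tax P* = $68, Q* = 105; post-tax Q = 35.4; per-unit burden on buyers = $17.4.
Difference: $11.6 vs $17.4 → market B is larger by $5.8.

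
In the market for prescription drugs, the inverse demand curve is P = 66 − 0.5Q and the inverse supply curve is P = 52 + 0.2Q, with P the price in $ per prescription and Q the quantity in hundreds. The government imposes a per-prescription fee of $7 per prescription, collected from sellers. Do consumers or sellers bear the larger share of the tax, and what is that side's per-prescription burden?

Consumers bear the larger share: $5 per prescription.

Inverting to Q(P) form: Qd = 132 − 2P; Qs = 5P − 260.
Without the tax, 132 − 2P = 5P − 260 gives 7P = 392, so P* = $56 and Q* = 20.
With the tax collected from sellers, supply shifts: Qs = 5(P − 7) − 260.
Solving gives Q = 10 with consumers paying $61 and sellers receiving $54 (the $7 wedge).
Per-prescription burden: consumers $5, sellers $2.
Consumers take the larger share because demand is less price-elastic here (demand slope 2 vs supply slope 5).
The less price-elastic side of the market bears the larger share of a per-unit tax.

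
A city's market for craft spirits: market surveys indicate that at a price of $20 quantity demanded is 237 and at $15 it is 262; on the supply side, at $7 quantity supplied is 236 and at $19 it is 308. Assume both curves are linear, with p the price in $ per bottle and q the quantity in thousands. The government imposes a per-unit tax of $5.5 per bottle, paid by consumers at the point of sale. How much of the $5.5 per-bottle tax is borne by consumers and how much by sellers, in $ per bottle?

Consumers bear $3 per bottle; sellers bear $2.5 per bottle.

Demand slope: (262 − 237)/(15 − 20) = -5, so qd = 337 − 5p.
Supply slope: (308 − 236)/(19 − 7) = 6, so qs = 6p + 194.
Without the tax, 337 − 5p = 6p + 194 gives 11p = 143, so p* = $13 and q* = 272.
With the tax collected from consumers, demand (in seller-price terms) shifts: qd = 337 − 5(p + 5.5).
New equilibrium: consumers pay $16, sellers receive $10.5, q = 257. (Wedge: pb − ps = 5.5.)
Burden on consumers: $3; on sellers: $2.5. (They sum to $5.5.)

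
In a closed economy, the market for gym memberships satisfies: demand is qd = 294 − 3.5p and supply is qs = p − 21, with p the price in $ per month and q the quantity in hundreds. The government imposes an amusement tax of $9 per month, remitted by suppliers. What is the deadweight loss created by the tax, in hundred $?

Deadweight loss = $31.5 hundred.

Without the tax, 294 − 3.5p = p − 21 gives 4.5p = 315, so p* = $70 and q* = 49.
With the tax collected from suppliers, supply shifts: qs = (p − 9) − 21.
Solving gives q = 42 with buyers paying $72 and suppliers receiving $63 (the $9 wedge).
Quantity falls by |ΔQ| = |49 − 42| = 7.
DWL = ½ · t · |ΔQ| = ½ · 9 · 7 = $31.5.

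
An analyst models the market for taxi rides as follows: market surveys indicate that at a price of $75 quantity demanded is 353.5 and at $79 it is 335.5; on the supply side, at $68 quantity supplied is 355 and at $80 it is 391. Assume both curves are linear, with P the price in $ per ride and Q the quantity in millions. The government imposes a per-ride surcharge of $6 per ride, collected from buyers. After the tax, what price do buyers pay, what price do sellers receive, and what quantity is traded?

Buyers pay $74.4; sellers receive $68.4; quantity = 356.2.

Demand slope: (335.5 − 353.5)/(79 − 75) = -4.5, so Qd = 691 − 4.5P.
Supply slope: (391 − 355)/(80 − 68) = 3, so Qs = 3P + 151.
Without the tax, 691 − 4.5P = 3P + 151 gives 7.5P = 540, so P* = $72 and Q* = 367.
With the tax collected from buyers, demand (in seller-price terms) shifts: Qd = 691 − 4.5(P + 6).
Solving gives Q = 356.2 with buyers paying $74.4 and sellers receiving $68.4 (the $6 wedge).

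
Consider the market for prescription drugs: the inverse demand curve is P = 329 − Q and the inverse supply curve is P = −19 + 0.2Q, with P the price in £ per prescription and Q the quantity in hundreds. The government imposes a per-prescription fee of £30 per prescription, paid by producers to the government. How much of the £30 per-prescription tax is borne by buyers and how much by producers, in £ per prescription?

Rewrite in direct form: Qd = 329 − P and Qs = 5P + 95.
Before the tax: set 329 − P = 5P + 95 → P* = £39, Q* = 290.
With the tax collected from producers, supply shifts: Qs = 5(P − 30) + 95.
New equilibrium: buyers pay £64, producers receive £34, Q = 265. (Wedge: Pb − Ps = 30.)
Burden on buyers: £25; on producers: £5. (They sum to £30.)
The less price-elastic side of the market bears the larger share of a per-unit tax.

Buyers bear £25 per prescription; producers bear £5 per prescription.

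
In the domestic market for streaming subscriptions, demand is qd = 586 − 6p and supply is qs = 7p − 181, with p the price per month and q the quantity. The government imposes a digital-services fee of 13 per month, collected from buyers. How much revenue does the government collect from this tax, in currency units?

Without the tax, 586 − 6p = 7p − 181 gives 13p = 767, so p* = 59 and q* = 232.
With the tax collected from buyers, demand (in seller-price terms) shifts: qd = 586 − 6(p + 13).
New equilibrium: buyers pay 66, suppliers receive 53, q = 190. (Wedge: pb − ps = 13.)
Revenue = t · Q = 13 · 190 = 2470.

Tax revenue = 2470.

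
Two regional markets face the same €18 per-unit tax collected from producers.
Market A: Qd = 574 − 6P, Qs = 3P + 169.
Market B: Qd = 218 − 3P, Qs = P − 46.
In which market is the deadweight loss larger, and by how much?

Market A, by €202.5.

Market A: pre-tax P* = €45, Q* = 304; post-tax Q = 268; deadweight loss = €324.
Market B: pre-tax P* = €66, Q* = 20; post-tax Q = 6.5; deadweight loss = €121.5.
Difference: €324 vs €121.5 → market A is larger by €202.5.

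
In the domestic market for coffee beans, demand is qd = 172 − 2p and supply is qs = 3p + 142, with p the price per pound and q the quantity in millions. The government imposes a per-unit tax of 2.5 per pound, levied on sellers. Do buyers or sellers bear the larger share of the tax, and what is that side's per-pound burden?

Before the tax: set 172 − 2p = 3p + 142 → p* = 6, q* = 160.
With the tax collected from sellers, supply shifts: qs = 3(p − 2.5) + 142.
Solving gives q = 157 with buyers paying 7.5 and sellers receiving 5 (the 2.5 wedge).
Per-pound burden: buyers 1.5, sellers 1.
Buyers take the larger share because demand is less price-elastic here (demand slope 2 vs supply slope 3).
The less price-elastic side of the market bears the larger share of a per-unit tax.

Buyers bear the larger share: 1.5 per pound.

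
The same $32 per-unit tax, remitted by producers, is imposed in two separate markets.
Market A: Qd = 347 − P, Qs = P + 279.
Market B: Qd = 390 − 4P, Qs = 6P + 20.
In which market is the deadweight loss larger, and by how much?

Market A: pre-tax P* = $34, Q* = 313; post-tax Q = 297; deadweight loss = $256.
Market B: pre-tax P* = $37, Q* = 242; post-tax Q = 165.2; deadweight loss = $1228.8.
Difference: $256 vs $1228.8 → market B is larger by $972.8.

Market B, by $972.8.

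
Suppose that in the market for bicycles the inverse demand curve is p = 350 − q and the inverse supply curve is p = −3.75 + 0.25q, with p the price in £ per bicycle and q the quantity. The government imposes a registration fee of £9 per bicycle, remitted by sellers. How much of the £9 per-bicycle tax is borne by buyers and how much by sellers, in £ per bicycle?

Rewrite in direct form: qd = 350 − p and qs = 4p + 15.
Before the tax: set 350 − p = 4p + 15 → p* = £67, q* = 283.
With the tax collected from sellers, supply shifts: qs = 4(p − 9) + 15.
New equilibrium: buyers pay £74.2, sellers receive £65.2, q = 275.8. (Wedge: pb − ps = 9.)
Burden on buyers: £7.2; on sellers: £1.8. (They sum to £9.)
The less price-elastic side of the market bears the larger share of a per-unit tax.

Buyers bear £7.2 per bicycle; sellers bear £1.8 per bicycle.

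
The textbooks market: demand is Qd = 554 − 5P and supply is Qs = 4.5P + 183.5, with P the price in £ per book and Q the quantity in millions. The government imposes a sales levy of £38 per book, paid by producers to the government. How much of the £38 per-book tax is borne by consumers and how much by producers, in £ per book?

Consumers bear £18 per book; producers bear £20 per book.

Without the tax, 554 − 5P = 4.5P + 183.5 gives 9.5P = 370.5, so P* = £39 and Q* = 359.
With the tax collected from producers, supply shifts: Qs = 4.5(P − 38) + 183.5.
Solving gives Q = 269 with consumers paying £57 and producers receiving £19 (the £38 wedge).
Burden on consumers: £18; on producers: £20. (They sum to £38.)
The less price-elastic side of the market bears the larger share of a per-unit tax.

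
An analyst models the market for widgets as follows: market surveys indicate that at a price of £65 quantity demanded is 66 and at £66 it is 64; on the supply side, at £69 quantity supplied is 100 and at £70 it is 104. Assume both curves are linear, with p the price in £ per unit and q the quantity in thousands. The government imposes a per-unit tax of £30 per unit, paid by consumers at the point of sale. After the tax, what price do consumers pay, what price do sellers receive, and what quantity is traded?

Demand slope: (64 − 66)/(66 − 65) = -2, so qd = 196 − 2p.
Supply slope: (104 − 100)/(70 − 69) = 4, so qs = 4p − 176.
Before the tax: set 196 − 2p = 4p − 176 → p* = £62, q* = 72.
With the tax collected from consumers, demand (in seller-price terms) shifts: qd = 196 − 2(p + 30).
New equilibrium: consumers pay £82, sellers receive £52, q = 32. (Wedge: pb − ps = 30.)

Consumers pay £82; sellers receive £52; quantity = 32.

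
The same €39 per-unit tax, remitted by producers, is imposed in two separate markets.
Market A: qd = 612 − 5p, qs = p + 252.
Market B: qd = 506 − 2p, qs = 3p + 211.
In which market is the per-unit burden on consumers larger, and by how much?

Market A: pre-tax p* = €60, q* = 312; post-tax q = 279.5; per-unit burden on consumers = €6.5.
Market B: pre-tax p* = €59, q* = 388; post-tax q = 341.2; per-unit burden on consumers = €23.4.
Difference: €6.5 vs €23.4 → market B is larger by €16.9.

Market B, by €16.9.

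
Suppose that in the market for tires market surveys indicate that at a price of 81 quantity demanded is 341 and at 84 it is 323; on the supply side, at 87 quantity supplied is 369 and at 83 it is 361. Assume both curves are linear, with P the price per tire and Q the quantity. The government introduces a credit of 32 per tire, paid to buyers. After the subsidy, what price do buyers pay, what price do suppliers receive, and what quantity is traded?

Demand slope: (323 − 341)/(84 − 81) = -6, so Qd = 827 − 6P.
Supply slope: (361 − 369)/(83 − 87) = 2, so Qs = 2P + 195.
Without the subsidy, 827 − 6P = 2P + 195 gives 8P = 632, so P* = 79 and Q* = 353.
With a per-unit subsidy paid to buyers, each effectively pays P − 32, so demand becomes Qd = 827 − 6(P − 32).
Solving gives Q = 401 with buyers paying 71 and suppliers receiving 103 (the 32 wedge).

Buyers pay 71; suppliers receive 103; quantity = 401.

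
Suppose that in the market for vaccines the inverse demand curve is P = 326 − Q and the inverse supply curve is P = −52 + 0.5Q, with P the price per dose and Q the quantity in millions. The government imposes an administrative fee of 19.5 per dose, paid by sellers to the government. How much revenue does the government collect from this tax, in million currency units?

Inverting to Q(P) form: Qd = 326 − P; Qs = 2P + 104.
Before the tax: set 326 − P = 2P + 104 → P* = 74, Q* = 252.
With the tax collected from sellers, supply shifts: Qs = 2(P − 19.5) + 104.
Solving gives Q = 239 with buyers paying 87 and sellers receiving 67.5 (the 19.5 wedge).
Revenue = t · Q = 19.5 · 239 = 4660.5.

Tax revenue = 4660.5 million.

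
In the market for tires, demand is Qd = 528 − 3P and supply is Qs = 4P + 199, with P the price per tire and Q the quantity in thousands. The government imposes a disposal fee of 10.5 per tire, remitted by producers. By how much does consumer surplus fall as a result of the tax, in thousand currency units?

Consumer surplus falls by 2268 thousand.

Before the tax: set 528 − 3P = 4P + 199 → P* = 47, Q* = 387.
With the tax collected from producers, supply shifts: Qs = 4(P − 10.5) + 199.
New equilibrium: buyers pay 53, producers receive 42.5, Q = 369. (Wedge: Pb − Ps = 10.5.)
ΔCS is the trapezoid between Q = 369 and Q = 387 of height 6: ½ · (387 + 369) · 6 = 2268.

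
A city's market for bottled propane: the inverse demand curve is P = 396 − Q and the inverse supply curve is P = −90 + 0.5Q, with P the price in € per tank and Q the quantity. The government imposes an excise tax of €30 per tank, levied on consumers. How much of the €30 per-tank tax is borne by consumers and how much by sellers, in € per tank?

Inverting to Q(P) form: Qd = 396 − P; Qs = 2P + 180.
Before the tax: set 396 − P = 2P + 180 → P* = €72, Q* = 324.
With the tax collected from consumers, demand (in seller-price terms) shifts: Qd = 396 − (P + 30).
Solving gives Q = 304 with consumers paying €92 and sellers receiving €62 (the €30 wedge).
Burden on consumers: €20; on sellers: €10. (They sum to €30.)

Consumers bear €20 per tank; sellers bear €10 per tank.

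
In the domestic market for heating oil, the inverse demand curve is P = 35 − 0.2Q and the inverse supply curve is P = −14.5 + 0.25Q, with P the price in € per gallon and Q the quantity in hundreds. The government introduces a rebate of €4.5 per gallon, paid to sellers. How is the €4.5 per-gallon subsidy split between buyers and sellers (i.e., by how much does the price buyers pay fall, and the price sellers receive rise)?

Inverting to Q(P) form: Qd = 175 − 5P; Qs = 4P + 58.
Without the subsidy, 175 − 5P = 4P + 58 gives 9P = 117, so P* = €13 and Q* = 110.
With a per-unit subsidy paid to sellers, each receives P + 4.5 per unit sold, so supply becomes Qs = 4(P + 4.5) + 58.
Solving gives Q = 120 with buyers paying €11 and sellers receiving €15.5 (the €4.5 wedge).
Gain to buyers: €2; to sellers: €2.5. (They sum to €4.5.)

Buyers gain €2 per gallon; sellers gain €2.5 per gallon.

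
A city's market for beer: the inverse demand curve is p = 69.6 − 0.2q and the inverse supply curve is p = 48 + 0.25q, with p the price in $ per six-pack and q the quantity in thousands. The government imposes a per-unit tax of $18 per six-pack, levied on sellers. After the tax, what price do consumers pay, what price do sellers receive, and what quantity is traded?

Rewrite in direct form: qd = 348 − 5p and qs = 4p − 192.
Without the tax, 348 − 5p = 4p − 192 gives 9p = 540, so p* = $60 and q* = 48.
With the tax collected from sellers, supply shifts: qs = 4(p − 18) − 192.
Solving gives q = 8 with consumers paying $68 and sellers receiving $50 (the $18 wedge).

Consumers pay $68; sellers receive $50; quantity = 8.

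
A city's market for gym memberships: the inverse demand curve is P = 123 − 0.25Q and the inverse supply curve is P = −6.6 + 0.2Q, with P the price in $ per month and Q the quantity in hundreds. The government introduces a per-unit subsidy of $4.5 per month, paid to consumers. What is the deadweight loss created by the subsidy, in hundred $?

Deadweight loss = $22.5 hundred.

Inverting to Q(P) form: Qd = 492 − 4P; Qs = 5P + 33.
Before the subsidy: set 492 − 4P = 5P + 33 → P* = $51, Q* = 288.
With a per-unit subsidy paid to consumers, each effectively pays P − 4.5, so demand becomes Qd = 492 − 4(P − 4.5).
New equilibrium: consumers pay $48.5, sellers receive $53, Q = 298. (Wedge: Pb − Ps = −4.5.)
Quantity rises by |ΔQ| = |288 − 298| = 10.
DWL = ½ · t · |ΔQ| = ½ · 4.5 · 10 = $22.5.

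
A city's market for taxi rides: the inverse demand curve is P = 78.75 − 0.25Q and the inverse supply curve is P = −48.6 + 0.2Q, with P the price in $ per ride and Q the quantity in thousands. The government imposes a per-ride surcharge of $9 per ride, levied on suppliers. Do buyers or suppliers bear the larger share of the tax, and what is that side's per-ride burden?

Buyers bear the larger share: $5 per ride.

Rewrite in direct form: Qd = 315 − 4P and Qs = 5P + 243.
Before the tax: set 315 − 4P = 5P + 243 → P* = $8, Q* = 283.
With the tax collected from suppliers, supply shifts: Qs = 5(P − 9) + 243.
New equilibrium: buyers pay $13, suppliers receive $4, Q = 263. (Wedge: Pb − Ps = 9.)
Per-ride burden: buyers $5, suppliers $4.
Buyers take the larger share because demand is less price-elastic here (demand slope 4 vs supply slope 5).
The less price-elastic side of the market bears the larger share of a per-unit tax.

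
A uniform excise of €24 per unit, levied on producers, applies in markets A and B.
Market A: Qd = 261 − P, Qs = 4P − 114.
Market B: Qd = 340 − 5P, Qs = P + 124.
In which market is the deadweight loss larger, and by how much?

Market B, by €9.6.

Market A: pre-tax P* = €75, Q* = 186; post-tax Q = 166.8; deadweight loss = €230.4.
Market B: pre-tax P* = €36, Q* = 160; post-tax Q = 140; deadweight loss = €240.
Difference: €230.4 vs €240 → market B is larger by €9.6.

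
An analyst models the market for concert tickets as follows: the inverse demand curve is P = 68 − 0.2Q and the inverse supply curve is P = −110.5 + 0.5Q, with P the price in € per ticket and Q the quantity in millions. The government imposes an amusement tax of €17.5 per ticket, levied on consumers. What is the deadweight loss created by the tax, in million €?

Rewrite in direct form: Qd = 340 − 5P and Qs = 2P + 221.
Without the tax, 340 − 5P = 2P + 221 gives 7P = 119, so P* = €17 and Q* = 255.
With the tax collected from consumers, demand (in seller-price terms) shifts: Qd = 340 − 5(P + 17.5).
New equilibrium: consumers pay €22, suppliers receive €4.5, Q = 230. (Wedge: Pb − Ps = 17.5.)
Quantity falls by |ΔQ| = |255 − 230| = 25.
DWL = ½ · t · |ΔQ| = ½ · 17.5 · 25 = €218.75.

Deadweight loss = €218.75 million.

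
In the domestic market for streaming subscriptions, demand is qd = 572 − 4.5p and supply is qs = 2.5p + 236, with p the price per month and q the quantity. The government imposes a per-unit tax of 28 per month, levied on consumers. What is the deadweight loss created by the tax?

Deadweight loss = 630.

Without the tax, 572 − 4.5p = 2.5p + 236 gives 7p = 336, so p* = 48 and q* = 356.
With the tax collected from consumers, demand (in seller-price terms) shifts: qd = 572 − 4.5(p + 28).
Solving gives q = 311 with consumers paying 58 and sellers receiving 30 (the 28 wedge).
Quantity falls by |ΔQ| = |356 − 311| = 45.
DWL = ½ · t · |ΔQ| = ½ · 28 · 45 = 630.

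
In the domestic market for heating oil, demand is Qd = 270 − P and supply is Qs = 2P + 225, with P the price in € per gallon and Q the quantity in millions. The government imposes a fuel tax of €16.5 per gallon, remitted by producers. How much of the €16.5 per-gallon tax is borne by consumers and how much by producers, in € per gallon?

Without the tax, 270 − P = 2P + 225 gives 3P = 45, so P* = €15 and Q* = 255.
With the tax collected from producers, supply shifts: Qs = 2(P − 16.5) + 225.
New equilibrium: consumers pay €26, producers receive €9.5, Q = 244. (Wedge: Pb − Ps = 16.5.)
Burden on consumers: €11; on producers: €5.5. (They sum to €16.5.)
The less price-elastic side of the market bears the larger share of a per-unit tax.

Consumers bear €11 per gallon; producers bear €5.5 per gallon.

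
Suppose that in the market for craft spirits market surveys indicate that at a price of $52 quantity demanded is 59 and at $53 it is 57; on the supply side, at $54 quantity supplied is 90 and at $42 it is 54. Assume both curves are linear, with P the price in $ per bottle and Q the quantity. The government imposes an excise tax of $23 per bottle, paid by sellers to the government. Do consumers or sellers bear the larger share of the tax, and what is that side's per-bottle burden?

Consumers bear the larger share: $13.8 per bottle.

Demand slope: (57 − 59)/(53 − 52) = -2, so Qd = 163 − 2P.
Supply slope: (54 − 90)/(42 − 54) = 3, so Qs = 3P − 72.
Without the tax, 163 − 2P = 3P − 72 gives 5P = 235, so P* = $47 and Q* = 69.
With the tax collected from sellers, supply shifts: Qs = 3(P − 23) − 72.
New equilibrium: consumers pay $60.8, sellers receive $37.8, Q = 41.4. (Wedge: Pb − Ps = 23.)
Per-bottle burden: consumers $13.8, sellers $9.2.
Consumers take the larger share because demand is less price-elastic here (demand slope 2 vs supply slope 3).
The less price-elastic side of the market bears the larger share of a per-unit tax.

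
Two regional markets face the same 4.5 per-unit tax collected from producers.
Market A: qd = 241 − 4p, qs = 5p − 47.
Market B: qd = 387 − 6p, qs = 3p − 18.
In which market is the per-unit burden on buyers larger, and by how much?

Market A, by 1.

Market A: pre-tax p* = 32, q* = 113; post-tax q = 103; per-unit burden on buyers = 2.5.
Market B: pre-tax p* = 45, q* = 117; post-tax q = 108; per-unit burden on buyers = 1.5.
Difference: 2.5 vs 1.5 → market A is larger by 1.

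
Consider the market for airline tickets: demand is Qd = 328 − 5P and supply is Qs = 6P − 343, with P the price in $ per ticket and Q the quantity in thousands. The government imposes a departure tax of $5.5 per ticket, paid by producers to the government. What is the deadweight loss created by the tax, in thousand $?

Without the tax, 328 − 5P = 6P − 343 gives 11P = 671, so P* = $61 and Q* = 23.
With the tax collected from producers, supply shifts: Qs = 6(P − 5.5) − 343.
Solving gives Q = 8 with consumers paying $64 and producers receiving $58.5 (the $5.5 wedge).
Quantity falls by |ΔQ| = |23 − 8| = 15.
DWL = ½ · t · |ΔQ| = ½ · 5.5 · 15 = $41.25.

Deadweight loss = $41.25 thousand.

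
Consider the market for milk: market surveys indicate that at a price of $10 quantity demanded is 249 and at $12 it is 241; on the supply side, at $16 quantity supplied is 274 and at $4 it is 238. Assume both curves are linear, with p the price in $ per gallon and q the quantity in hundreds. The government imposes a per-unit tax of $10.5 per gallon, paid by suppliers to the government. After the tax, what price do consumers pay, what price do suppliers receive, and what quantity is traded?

Demand slope: (241 − 249)/(12 − 10) = -4, so qd = 289 − 4p.
Supply slope: (238 − 274)/(4 − 16) = 3, so qs = 3p + 226.
Without the tax, 289 − 4p = 3p + 226 gives 7p = 63, so p* = $9 and q* = 253.
With the tax collected from suppliers, supply shifts: qs = 3(p − 10.5) + 226.
Solving gives q = 235 with consumers paying $13.5 and suppliers receiving $3 (the $10.5 wedge).
The less price-elastic side of the market bears the larger share of a per-unit tax.

Consumers pay $13.5; suppliers receive $3; quantity = 235.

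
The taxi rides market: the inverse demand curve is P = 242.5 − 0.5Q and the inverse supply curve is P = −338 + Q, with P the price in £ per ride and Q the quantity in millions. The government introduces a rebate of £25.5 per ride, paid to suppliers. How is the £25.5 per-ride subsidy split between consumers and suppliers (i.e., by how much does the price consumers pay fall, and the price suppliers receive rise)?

Rewrite in direct form: Qd = 485 − 2P and Qs = P + 338.
Before the subsidy: set 485 − 2P = P + 338 → P* = £49, Q* = 387.
With a per-unit subsidy paid to suppliers, each receives P + 25.5 per unit sold, so supply becomes Qs = (P + 25.5) + 338.
Solving gives Q = 404 with consumers paying £40.5 and suppliers receiving £66 (the £25.5 wedge).
Gain to consumers: £8.5; to suppliers: £17. (They sum to £25.5.)

Consumers gain £8.5 per ride; suppliers gain £17 per ride.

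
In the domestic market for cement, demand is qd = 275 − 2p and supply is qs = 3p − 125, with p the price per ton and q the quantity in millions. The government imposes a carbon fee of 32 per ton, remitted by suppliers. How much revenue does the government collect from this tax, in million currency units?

Without the tax, 275 − 2p = 3p − 125 gives 5p = 400, so p* = 80 and q* = 115.
With the tax collected from suppliers, supply shifts: qs = 3(p − 32) − 125.
Solving gives q = 76.6 with buyers paying 99.2 and suppliers receiving 67.2 (the 32 wedge).
Revenue = t · Q = 32 · 76.6 = 2451.2.

Tax revenue = 2451.2 million.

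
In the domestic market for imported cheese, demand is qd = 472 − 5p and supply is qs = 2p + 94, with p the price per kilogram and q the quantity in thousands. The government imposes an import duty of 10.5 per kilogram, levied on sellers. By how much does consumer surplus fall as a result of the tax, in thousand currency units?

Without the tax, 472 − 5p = 2p + 94 gives 7p = 378, so p* = 54 and q* = 202.
With the tax collected from sellers, supply shifts: qs = 2(p − 10.5) + 94.
New equilibrium: buyers pay 57, sellers receive 46.5, q = 187. (Wedge: pb − ps = 10.5.)
ΔCS is the trapezoid between Q = 187 and Q = 202 of height 3: ½ · (202 + 187) · 3 = 583.5.

Consumer surplus falls by 583.5 thousand.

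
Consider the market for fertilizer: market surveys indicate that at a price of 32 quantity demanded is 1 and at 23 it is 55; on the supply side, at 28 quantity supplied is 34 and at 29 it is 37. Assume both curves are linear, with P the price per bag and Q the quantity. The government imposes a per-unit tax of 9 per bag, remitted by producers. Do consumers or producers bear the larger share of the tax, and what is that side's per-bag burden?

Producers bear the larger share: 6 per bag.

Demand slope: (55 − 1)/(23 − 32) = -6, so Qd = 193 − 6P.
Supply slope: (37 − 34)/(29 − 28) = 3, so Qs = 3P − 50.
Before the tax: set 193 − 6P = 3P − 50 → P* = 27, Q* = 31.
With the tax collected from producers, supply shifts: Qs = 3(P − 9) − 50.
New equilibrium: consumers pay 30, producers receive 21, Q = 13. (Wedge: Pb − Ps = 9.)
Per-bag burden: consumers 3, producers 6.
Producers take the larger share because supply is less price-elastic here (demand slope 6 vs supply slope 3).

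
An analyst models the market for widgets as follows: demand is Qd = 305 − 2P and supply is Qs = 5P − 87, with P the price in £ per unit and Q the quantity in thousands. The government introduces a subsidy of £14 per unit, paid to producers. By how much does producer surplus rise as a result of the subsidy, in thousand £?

Producer surplus rises by £812 thousand.

Before the subsidy: set 305 − 2P = 5P − 87 → P* = £56, Q* = 193.
With a per-unit subsidy paid to producers, each receives P + 14 per unit sold, so supply becomes Qs = 5(P + 14) − 87.
Solving gives Q = 213 with consumers paying £46 and producers receiving £60 (the £14 wedge).
ΔPS is the trapezoid between Q = 213 and Q = 193 of height £4: ½ · (193 + 213) · 4 = £812.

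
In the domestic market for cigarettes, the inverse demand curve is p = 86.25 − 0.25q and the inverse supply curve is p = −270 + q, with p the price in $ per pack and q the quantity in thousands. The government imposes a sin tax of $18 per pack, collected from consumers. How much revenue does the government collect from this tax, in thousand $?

Tax revenue = $4870.8 thousand.

Inverting to q(p) form: qd = 345 − 4p; qs = p + 270.
Before the tax: set 345 − 4p = p + 270 → p* = $15, q* = 285.
With the tax collected from consumers, demand (in seller-price terms) shifts: qd = 345 − 4(p + 18).
New equilibrium: consumers pay $18.6, sellers receive $0.6, q = 270.6. (Wedge: pb − ps = 18.)
Revenue = t · Q = 18 · 270.6 = $4870.8.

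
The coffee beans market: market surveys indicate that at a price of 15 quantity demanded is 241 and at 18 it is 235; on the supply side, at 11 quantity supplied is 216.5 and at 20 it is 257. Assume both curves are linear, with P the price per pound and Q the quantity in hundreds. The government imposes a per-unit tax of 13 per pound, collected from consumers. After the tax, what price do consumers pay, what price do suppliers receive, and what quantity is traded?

Consumers pay 25; suppliers receive 12; quantity = 221.

Demand slope: (235 − 241)/(18 − 15) = -2, so Qd = 271 − 2P.
Supply slope: (257 − 216.5)/(20 − 11) = 4.5, so Qs = 4.5P + 167.
Before the tax: set 271 − 2P = 4.5P + 167 → P* = 16, Q* = 239.
With the tax collected from consumers, demand (in seller-price terms) shifts: Qd = 271 − 2(P + 13).
Solving gives Q = 221 with consumers paying 25 and suppliers receiving 12 (the 13 wedge).
The less price-elastic side of the market bears the larger share of a per-unit tax.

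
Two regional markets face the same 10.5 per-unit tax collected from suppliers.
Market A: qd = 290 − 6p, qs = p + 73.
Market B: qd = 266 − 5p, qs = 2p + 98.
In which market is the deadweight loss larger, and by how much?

Market A: pre-tax p* = 31, q* = 104; post-tax q = 95; deadweight loss = 47.25.
Market B: pre-tax p* = 24, q* = 146; post-tax q = 131; deadweight loss = 78.75.
Difference: 47.25 vs 78.75 → market B is larger by 31.5.

Market B, by 31.5.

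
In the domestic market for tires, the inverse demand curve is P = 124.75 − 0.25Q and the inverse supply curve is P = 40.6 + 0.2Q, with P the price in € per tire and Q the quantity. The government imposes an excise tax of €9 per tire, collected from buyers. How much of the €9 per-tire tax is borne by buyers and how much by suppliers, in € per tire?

Inverting to Q(P) form: Qd = 499 − 4P; Qs = 5P − 203.
Before the tax: set 499 − 4P = 5P − 203 → P* = €78, Q* = 187.
With the tax collected from buyers, demand (in seller-price terms) shifts: Qd = 499 − 4(P + 9).
Solving gives Q = 167 with buyers paying €83 and suppliers receiving €74 (the €9 wedge).
Burden on buyers: €5; on suppliers: €4. (They sum to €9.)

Buyers bear €5 per tire; suppliers bear €4 per tire.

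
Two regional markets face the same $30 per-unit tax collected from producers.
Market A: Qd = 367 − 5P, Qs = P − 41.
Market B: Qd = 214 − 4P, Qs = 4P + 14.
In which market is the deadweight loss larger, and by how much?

Market B, by $525.

Market A: pre-tax P* = $68, Q* = 27; post-tax Q = 2; deadweight loss = $375.
Market B: pre-tax P* = $25, Q* = 114; post-tax Q = 54; deadweight loss = $900.
Difference: $375 vs $900 → market B is larger by $525.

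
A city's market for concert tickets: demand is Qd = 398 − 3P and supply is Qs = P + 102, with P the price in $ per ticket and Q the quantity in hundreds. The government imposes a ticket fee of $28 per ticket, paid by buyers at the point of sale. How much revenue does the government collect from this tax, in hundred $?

Without the tax, 398 − 3P = P + 102 gives 4P = 296, so P* = $74 and Q* = 176.
With the tax collected from buyers, demand (in seller-price terms) shifts: Qd = 398 − 3(P + 28).
New equilibrium: buyers pay $81, sellers receive $53, Q = 155. (Wedge: Pb − Ps = 28.)
Revenue = t · Q = 28 · 155 = $4340.

Tax revenue = $4340 hundred.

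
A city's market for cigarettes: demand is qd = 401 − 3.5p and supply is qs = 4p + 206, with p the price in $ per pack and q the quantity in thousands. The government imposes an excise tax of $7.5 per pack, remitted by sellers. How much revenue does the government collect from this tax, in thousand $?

Tax revenue = $2220 thousand.

Without the tax, 401 − 3.5p = 4p + 206 gives 7.5p = 195, so p* = $26 and q* = 310.
With the tax collected from sellers, supply shifts: qs = 4(p − 7.5) + 206.
New equilibrium: buyers pay $30, sellers receive $22.5, q = 296. (Wedge: pb − ps = 7.5.)
Revenue = t · Q = 7.5 · 296 = $2220.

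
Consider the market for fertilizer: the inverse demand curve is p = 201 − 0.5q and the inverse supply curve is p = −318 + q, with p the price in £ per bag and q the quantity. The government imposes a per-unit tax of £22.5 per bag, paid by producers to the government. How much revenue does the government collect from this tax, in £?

Tax revenue = £7447.5.

Rewrite in direct form: qd = 402 − 2p and qs = p + 318.
Before the tax: set 402 − 2p = p + 318 → p* = £28, q* = 346.
With the tax collected from producers, supply shifts: qs = (p − 22.5) + 318.
Solving gives q = 331 with consumers paying £35.5 and producers receiving £13 (the £22.5 wedge).
Revenue = t · Q = 22.5 · 331 = £7447.5.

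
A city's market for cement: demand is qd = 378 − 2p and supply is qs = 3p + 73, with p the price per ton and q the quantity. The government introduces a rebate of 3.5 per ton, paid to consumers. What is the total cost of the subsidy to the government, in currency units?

Without the subsidy, 378 − 2p = 3p + 73 gives 5p = 305, so p* = 61 and q* = 256.
With a per-unit subsidy paid to consumers, each effectively pays p − 3.5, so demand becomes qd = 378 − 2(p − 3.5).
New equilibrium: consumers pay 58.9, producers receive 62.4, q = 260.2. (Wedge: pb − ps = −3.5.)
Outlay = t · Q = 3.5 · 260.2 = 910.7.

Government outlay = 910.7.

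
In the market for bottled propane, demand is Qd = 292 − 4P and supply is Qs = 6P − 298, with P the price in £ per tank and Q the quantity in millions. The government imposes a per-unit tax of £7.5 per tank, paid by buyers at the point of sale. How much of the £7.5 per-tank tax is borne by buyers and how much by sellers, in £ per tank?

Buyers bear £4.5 per tank; sellers bear £3 per tank.

Without the tax, 292 − 4P = 6P − 298 gives 10P = 590, so P* = £59 and Q* = 56.
With the tax collected from buyers, demand (in seller-price terms) shifts: Qd = 292 − 4(P + 7.5).
Solving gives Q = 38 with buyers paying £63.5 and sellers receiving £56 (the £7.5 wedge).
Burden on buyers: £4.5; on sellers: £3. (They sum to £7.5.)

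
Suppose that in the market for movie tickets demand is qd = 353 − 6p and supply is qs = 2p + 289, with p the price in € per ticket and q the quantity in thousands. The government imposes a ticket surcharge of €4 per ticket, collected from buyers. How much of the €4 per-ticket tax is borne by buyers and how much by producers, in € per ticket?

Without the tax, 353 − 6p = 2p + 289 gives 8p = 64, so p* = €8 and q* = 305.
With the tax collected from buyers, demand (in seller-price terms) shifts: qd = 353 − 6(p + 4).
Solving gives q = 299 with buyers paying €9 and producers receiving €5 (the €4 wedge).
Burden on buyers: €1; on producers: €3. (They sum to €4.)
The less price-elastic side of the market bears the larger share of a per-unit tax.

Buyers bear €1 per ticket; producers bear €3 per ticket.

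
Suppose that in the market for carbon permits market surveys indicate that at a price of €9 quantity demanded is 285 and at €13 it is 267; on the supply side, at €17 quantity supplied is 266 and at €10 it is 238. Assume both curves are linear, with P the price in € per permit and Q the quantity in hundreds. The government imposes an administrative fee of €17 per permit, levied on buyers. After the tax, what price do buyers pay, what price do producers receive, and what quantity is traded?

Buyers pay €23; producers receive €6; quantity = 222.

Demand slope: (267 − 285)/(13 − 9) = -4.5, so Qd = 325.5 − 4.5P.
Supply slope: (238 − 266)/(10 − 17) = 4, so Qs = 4P + 198.
Before the tax: set 325.5 − 4.5P = 4P + 198 → P* = €15, Q* = 258.
With the tax collected from buyers, demand (in seller-price terms) shifts: Qd = 325.5 − 4.5(P + 17).
New equilibrium: buyers pay €23, producers receive €6, Q = 222. (Wedge: Pb − Ps = 17.)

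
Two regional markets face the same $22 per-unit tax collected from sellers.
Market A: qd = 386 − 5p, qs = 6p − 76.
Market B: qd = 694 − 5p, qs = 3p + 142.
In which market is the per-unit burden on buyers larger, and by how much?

Market A: pre-tax p* = $42, q* = 176; post-tax q = 116; per-unit burden on buyers = $12.
Market B: pre-tax p* = $69, q* = 349; post-tax q = 307.75; per-unit burden on buyers = $8.25.
Difference: $12 vs $8.25 → market A is larger by $3.75.

Market A, by $3.75.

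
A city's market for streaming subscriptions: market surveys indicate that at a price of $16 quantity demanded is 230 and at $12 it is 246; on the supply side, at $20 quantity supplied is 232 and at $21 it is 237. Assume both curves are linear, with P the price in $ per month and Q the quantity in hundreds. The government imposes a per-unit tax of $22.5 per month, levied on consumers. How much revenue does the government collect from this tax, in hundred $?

Tax revenue = $3870 hundred.

Demand slope: (246 − 230)/(12 − 16) = -4, so Qd = 294 − 4P.
Supply slope: (237 − 232)/(21 − 20) = 5, so Qs = 5P + 132.
Before the tax: set 294 − 4P = 5P + 132 → P* = $18, Q* = 222.
With the tax collected from consumers, demand (in seller-price terms) shifts: Qd = 294 − 4(P + 22.5).
New equilibrium: consumers pay $30.5, producers receive $8, Q = 172. (Wedge: Pb − Ps = 22.5.)
Revenue = t · Q = 22.5 · 172 = $3870.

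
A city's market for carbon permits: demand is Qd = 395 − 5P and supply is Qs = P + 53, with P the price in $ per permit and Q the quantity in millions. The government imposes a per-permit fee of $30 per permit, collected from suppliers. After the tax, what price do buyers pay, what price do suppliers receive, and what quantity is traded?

Buyers pay $62; suppliers receive $32; quantity = 85.

Before the tax: set 395 − 5P = P + 53 → P* = $57, Q* = 110.
With the tax collected from suppliers, supply shifts: Qs = (P − 30) + 53.
New equilibrium: buyers pay $62, suppliers receive $32, Q = 85. (Wedge: Pb − Ps = 30.)
The less price-elastic side of the market bears the larger share of a per-unit tax.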